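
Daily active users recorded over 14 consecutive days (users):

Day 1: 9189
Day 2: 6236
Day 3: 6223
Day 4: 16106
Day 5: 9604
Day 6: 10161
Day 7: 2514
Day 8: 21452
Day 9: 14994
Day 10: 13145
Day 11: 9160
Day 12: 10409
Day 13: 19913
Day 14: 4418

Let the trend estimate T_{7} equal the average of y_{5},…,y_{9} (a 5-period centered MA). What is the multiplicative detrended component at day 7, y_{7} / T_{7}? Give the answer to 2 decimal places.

0.21

Trend T_7 = (9604 + 10161 + 2514 + 21452 + 14994) / 5 = 58725/5 = 11745.0000
Ratio to trend: 2514 / 11745.0000 = 0.21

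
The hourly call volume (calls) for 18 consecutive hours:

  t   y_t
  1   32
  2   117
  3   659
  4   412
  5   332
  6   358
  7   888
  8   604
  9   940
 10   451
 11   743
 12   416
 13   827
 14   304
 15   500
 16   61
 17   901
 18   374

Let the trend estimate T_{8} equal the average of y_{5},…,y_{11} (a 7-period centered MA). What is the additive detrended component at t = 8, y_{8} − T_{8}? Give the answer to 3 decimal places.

Trend T_8 = (332 + 358 + 888 + 604 + 940 + 451 + 743) / 7 = 4316/7 = 616.57143
Detrended value: 604 − 616.57143 = -12.571

-12.571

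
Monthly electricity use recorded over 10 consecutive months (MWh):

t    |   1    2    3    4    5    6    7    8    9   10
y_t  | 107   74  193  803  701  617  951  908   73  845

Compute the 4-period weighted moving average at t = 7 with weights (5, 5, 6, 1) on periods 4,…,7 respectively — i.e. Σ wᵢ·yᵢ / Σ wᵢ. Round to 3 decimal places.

Weighted sum: 5·803 + 5·701 + 6·617 + 1·951 = 4015 + 3505 + 3702 + 951 = 12173
Weight total: 5 + 5 + 6 + 1 = 17
WMA = 12173 / 17 = 716.059

716.059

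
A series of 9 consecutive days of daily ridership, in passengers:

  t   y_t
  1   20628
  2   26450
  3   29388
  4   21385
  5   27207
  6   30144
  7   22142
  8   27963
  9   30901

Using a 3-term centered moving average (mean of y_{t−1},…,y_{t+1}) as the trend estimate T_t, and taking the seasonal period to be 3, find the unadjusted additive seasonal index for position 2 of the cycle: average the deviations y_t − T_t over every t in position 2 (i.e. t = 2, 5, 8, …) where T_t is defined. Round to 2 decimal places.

Season position 2 occurs at t = 2, 5, 8 (where T_t is defined).
t=2: T_2 = 25488.6667; y_2 − T_2 = 26450 − 25488.6667 = 961.3333
t=5: T_5 = 26245.3333; y_5 − T_5 = 27207 − 26245.3333 = 961.6667
t=8: T_8 = 27002.0000; y_8 − T_8 = 27963 − 27002.0000 = 961.0000
Mean deviation: (961.3333 + 961.6667 + 961.0000) / 3 = 961.33

961.33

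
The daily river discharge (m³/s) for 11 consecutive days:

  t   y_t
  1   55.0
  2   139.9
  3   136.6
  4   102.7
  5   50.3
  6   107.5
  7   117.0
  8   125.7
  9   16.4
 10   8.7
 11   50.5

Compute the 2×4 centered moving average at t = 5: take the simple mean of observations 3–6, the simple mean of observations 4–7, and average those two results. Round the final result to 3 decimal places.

96.825

Sum over 3–6: 136.6 + 102.7 + 50.3 + 107.5 = 397.1
Sum over 4–7: 102.7 + 50.3 + 107.5 + 117.0 = 377.5
CMA at t=5 = (397.1 + 377.5) / (2·4) = 774.6 / 8 = 96.825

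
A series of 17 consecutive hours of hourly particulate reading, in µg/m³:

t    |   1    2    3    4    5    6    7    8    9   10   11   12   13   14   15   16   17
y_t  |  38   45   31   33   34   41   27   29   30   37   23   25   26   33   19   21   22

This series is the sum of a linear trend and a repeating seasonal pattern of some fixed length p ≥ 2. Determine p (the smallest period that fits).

4

First differences y_{t+1} − y_t: 7, -14, 2, 1, 7, -14, 2, 1, 7, -14, …
The difference pattern repeats every 4 terms and not for any smaller step, so p = 4.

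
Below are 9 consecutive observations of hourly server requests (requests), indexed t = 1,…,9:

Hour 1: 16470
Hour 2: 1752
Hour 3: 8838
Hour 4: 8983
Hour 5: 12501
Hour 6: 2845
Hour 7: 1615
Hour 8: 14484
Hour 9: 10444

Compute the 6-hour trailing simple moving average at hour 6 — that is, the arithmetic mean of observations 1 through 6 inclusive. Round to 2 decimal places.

8564.83

Sum of periods 1–6: 16470 + 1752 + 8838 + 8983 + 12501 + 2845 = 51389
Divide by 6: 51389 / 6 = 8564.83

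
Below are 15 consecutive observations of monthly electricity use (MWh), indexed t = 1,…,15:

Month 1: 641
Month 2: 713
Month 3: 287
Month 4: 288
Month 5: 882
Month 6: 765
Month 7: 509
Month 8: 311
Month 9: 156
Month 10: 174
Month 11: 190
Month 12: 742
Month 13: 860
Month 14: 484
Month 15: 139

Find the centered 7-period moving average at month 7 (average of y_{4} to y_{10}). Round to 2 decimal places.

440.71

Sum of periods 4–10: 288 + 882 + 765 + 509 + 311 + 156 + 174 = 3085
Divide by 7: 3085 / 7 = 440.71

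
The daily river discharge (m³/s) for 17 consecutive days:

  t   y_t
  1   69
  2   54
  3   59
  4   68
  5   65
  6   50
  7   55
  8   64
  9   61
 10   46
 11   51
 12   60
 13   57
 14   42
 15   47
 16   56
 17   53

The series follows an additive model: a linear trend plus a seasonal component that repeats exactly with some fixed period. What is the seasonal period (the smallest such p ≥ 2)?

First differences y_{t+1} − y_t: -15, 5, 9, -3, -15, 5, 9, -3, -15, 5, …
The difference pattern repeats every 4 terms and not for any smaller step, so p = 4.

4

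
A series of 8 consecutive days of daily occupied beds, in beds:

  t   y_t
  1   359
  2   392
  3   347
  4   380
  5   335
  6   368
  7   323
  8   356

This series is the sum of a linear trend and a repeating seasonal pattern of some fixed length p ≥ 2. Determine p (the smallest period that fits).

2

First differences y_{t+1} − y_t: 33, -45, 33, -45, 33, -45, …
The difference pattern repeats every 2 terms and not for any smaller step, so p = 2.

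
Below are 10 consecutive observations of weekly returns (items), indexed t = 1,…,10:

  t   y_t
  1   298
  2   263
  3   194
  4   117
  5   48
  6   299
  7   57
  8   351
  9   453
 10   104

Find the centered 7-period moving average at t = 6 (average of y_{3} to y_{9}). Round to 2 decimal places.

217.00

Sum of periods 3–9: 194 + 117 + 48 + 299 + 57 + 351 + 453 = 1519
Divide by 7: 1519 / 7 = 217.00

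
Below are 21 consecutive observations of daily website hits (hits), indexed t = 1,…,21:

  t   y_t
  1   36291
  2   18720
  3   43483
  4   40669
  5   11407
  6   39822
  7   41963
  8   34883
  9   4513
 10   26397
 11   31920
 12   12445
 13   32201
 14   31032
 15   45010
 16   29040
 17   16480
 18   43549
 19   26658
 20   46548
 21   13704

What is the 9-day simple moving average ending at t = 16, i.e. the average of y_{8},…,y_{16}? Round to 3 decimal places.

Sum of periods 8–16: 34883 + 4513 + 26397 + 31920 + 12445 + 32201 + 31032 + 45010 + 29040 = 247441
Divide by 9: 247441 / 9 = 27493.444

27493.444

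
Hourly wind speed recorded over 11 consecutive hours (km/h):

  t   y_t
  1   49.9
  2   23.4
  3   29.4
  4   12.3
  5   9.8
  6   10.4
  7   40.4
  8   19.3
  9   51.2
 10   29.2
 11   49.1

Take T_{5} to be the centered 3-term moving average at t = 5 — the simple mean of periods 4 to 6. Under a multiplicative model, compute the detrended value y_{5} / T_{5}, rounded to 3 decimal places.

Trend T_5 = (12.3 + 9.8 + 10.4) / 3 = 32.5/3 = 10.83333
Ratio to trend: 9.8 / 10.83333 = 0.905

0.905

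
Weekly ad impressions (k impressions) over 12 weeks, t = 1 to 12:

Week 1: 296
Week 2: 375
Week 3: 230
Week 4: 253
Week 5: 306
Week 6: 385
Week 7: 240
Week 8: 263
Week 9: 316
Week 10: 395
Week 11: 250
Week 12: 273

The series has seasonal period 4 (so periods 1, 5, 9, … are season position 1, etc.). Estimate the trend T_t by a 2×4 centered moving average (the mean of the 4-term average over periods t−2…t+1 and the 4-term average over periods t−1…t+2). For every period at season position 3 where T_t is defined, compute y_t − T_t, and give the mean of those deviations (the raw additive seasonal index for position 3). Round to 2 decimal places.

-59.75

Season position 3 occurs at t = 3, 7 (where T_t is defined).
t=3: T_3 = 289.7500; y_3 − T_3 = 230 − 289.7500 = -59.7500
t=7: T_7 = 299.7500; y_7 − T_7 = 240 − 299.7500 = -59.7500
Mean deviation: (-59.7500 + -59.7500) / 2 = -59.75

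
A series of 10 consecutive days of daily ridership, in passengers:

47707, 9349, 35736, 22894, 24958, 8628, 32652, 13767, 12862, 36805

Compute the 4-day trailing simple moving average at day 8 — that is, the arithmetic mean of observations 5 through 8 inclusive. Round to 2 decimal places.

20001.25

Sum of periods 5–8: 24958 + 8628 + 32652 + 13767 = 80005
Divide by 4: 80005 / 4 = 20001.25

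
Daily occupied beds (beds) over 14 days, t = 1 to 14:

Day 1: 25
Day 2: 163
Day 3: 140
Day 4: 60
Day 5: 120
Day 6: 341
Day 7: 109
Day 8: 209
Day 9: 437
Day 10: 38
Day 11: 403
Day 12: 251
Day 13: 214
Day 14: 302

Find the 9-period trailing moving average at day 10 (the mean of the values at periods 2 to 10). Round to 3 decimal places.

Sum of periods 2–10: 163 + 140 + 60 + 120 + 341 + 109 + 209 + 437 + 38 = 1617
Divide by 9: 1617 / 9 = 179.667

179.667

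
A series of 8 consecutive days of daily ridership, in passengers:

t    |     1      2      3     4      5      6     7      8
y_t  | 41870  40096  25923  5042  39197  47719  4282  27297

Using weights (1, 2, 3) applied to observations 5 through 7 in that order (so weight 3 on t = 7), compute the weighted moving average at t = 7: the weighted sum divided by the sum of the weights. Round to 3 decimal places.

24580.167

Weighted sum: 1·39197 + 2·47719 + 3·4282 = 39197 + 95438 + 12846 = 147481
Weight total: 1 + 2 + 3 = 6
WMA = 147481 / 6 = 24580.167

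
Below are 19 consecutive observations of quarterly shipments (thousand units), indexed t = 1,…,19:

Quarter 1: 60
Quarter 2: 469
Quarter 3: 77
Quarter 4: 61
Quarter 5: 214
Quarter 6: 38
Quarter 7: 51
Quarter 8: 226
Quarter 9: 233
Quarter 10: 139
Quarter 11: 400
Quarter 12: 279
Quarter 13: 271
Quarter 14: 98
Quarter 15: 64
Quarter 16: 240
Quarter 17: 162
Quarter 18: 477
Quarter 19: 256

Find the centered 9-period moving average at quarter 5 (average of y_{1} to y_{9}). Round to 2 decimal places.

Sum of periods 1–9: 60 + 469 + 77 + 61 + 214 + 38 + 51 + 226 + 233 = 1429
Divide by 9: 1429 / 9 = 158.78

158.78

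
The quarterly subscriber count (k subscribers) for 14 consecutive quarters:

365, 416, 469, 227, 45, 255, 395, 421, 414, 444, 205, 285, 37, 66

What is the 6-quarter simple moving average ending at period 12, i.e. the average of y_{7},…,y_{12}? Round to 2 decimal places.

360.67

Sum of periods 7–12: 395 + 421 + 414 + 444 + 205 + 285 = 2164
Divide by 6: 2164 / 6 = 360.67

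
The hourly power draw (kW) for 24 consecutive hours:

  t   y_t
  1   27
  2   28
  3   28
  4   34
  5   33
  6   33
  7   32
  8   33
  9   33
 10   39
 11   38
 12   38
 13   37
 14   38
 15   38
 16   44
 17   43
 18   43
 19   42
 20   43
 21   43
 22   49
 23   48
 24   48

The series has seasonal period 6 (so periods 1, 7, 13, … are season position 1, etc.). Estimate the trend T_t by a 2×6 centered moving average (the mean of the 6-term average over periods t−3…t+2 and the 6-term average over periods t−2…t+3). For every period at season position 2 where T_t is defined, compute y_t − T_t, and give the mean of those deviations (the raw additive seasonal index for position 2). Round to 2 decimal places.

Season position 2 occurs at t = 8, 14, 20 (where T_t is defined).
t=8: T_8 = 34.2500; y_8 − T_8 = 33 − 34.2500 = -1.2500
t=14: T_14 = 39.2500; y_14 − T_14 = 38 − 39.2500 = -1.2500
t=20: T_20 = 44.2500; y_20 − T_20 = 43 − 44.2500 = -1.2500
Mean deviation: (-1.2500 + -1.2500 + -1.2500) / 3 = -1.25

-1.25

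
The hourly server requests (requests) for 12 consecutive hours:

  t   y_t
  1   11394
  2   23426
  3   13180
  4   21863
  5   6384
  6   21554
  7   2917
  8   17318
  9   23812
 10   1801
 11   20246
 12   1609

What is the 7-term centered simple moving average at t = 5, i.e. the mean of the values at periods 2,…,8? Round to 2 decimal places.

Sum of periods 2–8: 23426 + 13180 + 21863 + 6384 + 21554 + 2917 + 17318 = 106642
Divide by 7: 106642 / 7 = 15234.57

15234.57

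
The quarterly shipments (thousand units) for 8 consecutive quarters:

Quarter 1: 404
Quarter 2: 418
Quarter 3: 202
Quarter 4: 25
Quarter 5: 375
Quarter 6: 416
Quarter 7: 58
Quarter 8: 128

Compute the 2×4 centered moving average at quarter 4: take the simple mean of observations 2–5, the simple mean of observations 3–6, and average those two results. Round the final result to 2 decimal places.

254.75

Sum over 2–5: 418 + 202 + 25 + 375 = 1020
Sum over 3–6: 202 + 25 + 375 + 416 = 1018
CMA at t=4 = (1020 + 1018) / (2·4) = 2038 / 8 = 254.75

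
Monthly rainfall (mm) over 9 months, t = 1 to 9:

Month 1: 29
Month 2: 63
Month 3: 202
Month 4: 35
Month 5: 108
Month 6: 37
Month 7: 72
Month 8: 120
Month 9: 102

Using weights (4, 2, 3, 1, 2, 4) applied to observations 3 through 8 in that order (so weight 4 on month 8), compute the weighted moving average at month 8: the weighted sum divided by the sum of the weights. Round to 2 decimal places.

116.44

Weighted sum: 4·202 + 2·35 + 3·108 + 1·37 + 2·72 + 4·120 = 808 + 70 + 324 + 37 + 144 + 480 = 1863
Weight total: 4 + 2 + 3 + 1 + 2 + 4 = 16
WMA = 1863 / 16 = 116.44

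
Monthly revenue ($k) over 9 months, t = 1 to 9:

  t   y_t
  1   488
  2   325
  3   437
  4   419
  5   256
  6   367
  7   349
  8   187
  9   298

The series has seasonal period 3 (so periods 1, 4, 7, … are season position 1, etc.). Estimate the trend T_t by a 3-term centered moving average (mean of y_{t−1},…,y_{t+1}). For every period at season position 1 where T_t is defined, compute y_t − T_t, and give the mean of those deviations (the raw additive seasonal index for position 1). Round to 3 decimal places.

48.167

Season position 1 occurs at t = 4, 7 (where T_t is defined).
t=4: T_4 = 370.66667; y_4 − T_4 = 419 − 370.66667 = 48.33333
t=7: T_7 = 301.00000; y_7 − T_7 = 349 − 301.00000 = 48.00000
Mean deviation: (48.33333 + 48.00000) / 2 = 48.167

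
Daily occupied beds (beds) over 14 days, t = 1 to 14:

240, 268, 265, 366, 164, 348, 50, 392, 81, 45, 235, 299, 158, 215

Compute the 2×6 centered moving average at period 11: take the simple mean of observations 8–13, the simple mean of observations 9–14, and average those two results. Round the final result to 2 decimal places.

Sum over 8–13: 392 + 81 + 45 + 235 + 299 + 158 = 1210
Sum over 9–14: 81 + 45 + 235 + 299 + 158 + 215 = 1033
CMA at t=11 = (1210 + 1033) / (2·6) = 2243 / 12 = 186.92

186.92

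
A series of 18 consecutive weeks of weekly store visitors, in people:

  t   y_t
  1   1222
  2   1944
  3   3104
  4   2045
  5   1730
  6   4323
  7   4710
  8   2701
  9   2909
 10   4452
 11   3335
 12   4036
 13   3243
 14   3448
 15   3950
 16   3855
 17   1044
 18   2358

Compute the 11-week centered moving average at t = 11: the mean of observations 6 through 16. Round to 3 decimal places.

3723.818

Sum of periods 6–16: 4323 + 4710 + 2701 + 2909 + 4452 + 3335 + 4036 + 3243 + 3448 + 3950 + 3855 = 40962
Divide by 11: 40962 / 11 = 3723.818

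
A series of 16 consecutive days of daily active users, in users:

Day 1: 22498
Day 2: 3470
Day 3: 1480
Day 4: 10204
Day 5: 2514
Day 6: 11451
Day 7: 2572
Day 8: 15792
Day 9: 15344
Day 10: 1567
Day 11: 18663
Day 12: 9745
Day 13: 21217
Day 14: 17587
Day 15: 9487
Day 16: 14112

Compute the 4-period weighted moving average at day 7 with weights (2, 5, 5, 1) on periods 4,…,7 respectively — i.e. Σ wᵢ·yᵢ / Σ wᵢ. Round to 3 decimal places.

Weighted sum: 2·10204 + 5·2514 + 5·11451 + 1·2572 = 20408 + 12570 + 57255 + 2572 = 92805
Weight total: 2 + 5 + 5 + 1 = 13
WMA = 92805 / 13 = 7138.846

7138.846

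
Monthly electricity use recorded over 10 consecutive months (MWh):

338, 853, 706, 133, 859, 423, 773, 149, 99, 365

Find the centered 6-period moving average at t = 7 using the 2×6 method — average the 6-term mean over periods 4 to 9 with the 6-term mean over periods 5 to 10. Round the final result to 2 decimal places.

425.33

Sum over 4–9: 133 + 859 + 423 + 773 + 149 + 99 = 2436
Sum over 5–10: 859 + 423 + 773 + 149 + 99 + 365 = 2668
CMA at t=7 = (2436 + 2668) / (2·6) = 5104 / 12 = 425.33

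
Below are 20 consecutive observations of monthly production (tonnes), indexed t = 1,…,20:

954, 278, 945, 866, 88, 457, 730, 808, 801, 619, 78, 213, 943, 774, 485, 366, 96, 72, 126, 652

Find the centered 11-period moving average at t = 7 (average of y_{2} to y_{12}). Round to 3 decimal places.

Sum of periods 2–12: 278 + 945 + 866 + 88 + 457 + 730 + 808 + 801 + 619 + 78 + 213 = 5883
Divide by 11: 5883 / 11 = 534.818

534.818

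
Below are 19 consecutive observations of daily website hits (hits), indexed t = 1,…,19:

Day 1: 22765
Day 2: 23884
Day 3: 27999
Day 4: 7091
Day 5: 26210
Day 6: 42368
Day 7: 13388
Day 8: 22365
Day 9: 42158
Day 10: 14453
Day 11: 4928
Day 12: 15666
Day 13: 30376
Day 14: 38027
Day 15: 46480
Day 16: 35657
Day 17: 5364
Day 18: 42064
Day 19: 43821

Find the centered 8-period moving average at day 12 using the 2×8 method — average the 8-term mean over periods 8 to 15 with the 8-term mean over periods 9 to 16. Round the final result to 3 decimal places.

27637.375

Sum over 8–15: 22365 + 42158 + 14453 + 4928 + 15666 + 30376 + 38027 + 46480 = 214453
Sum over 9–16: 42158 + 14453 + 4928 + 15666 + 30376 + 38027 + 46480 + 35657 = 227745
CMA at t=12 = (214453 + 227745) / (2·8) = 442198 / 16 = 27637.375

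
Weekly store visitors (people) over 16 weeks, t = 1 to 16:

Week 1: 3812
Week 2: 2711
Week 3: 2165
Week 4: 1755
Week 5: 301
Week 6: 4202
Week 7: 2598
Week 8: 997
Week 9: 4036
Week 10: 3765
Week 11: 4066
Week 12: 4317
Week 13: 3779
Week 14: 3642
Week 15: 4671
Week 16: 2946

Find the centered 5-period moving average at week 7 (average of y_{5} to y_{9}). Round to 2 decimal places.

2426.80

Sum of periods 5–9: 301 + 4202 + 2598 + 997 + 4036 = 12134
Divide by 5: 12134 / 5 = 2426.80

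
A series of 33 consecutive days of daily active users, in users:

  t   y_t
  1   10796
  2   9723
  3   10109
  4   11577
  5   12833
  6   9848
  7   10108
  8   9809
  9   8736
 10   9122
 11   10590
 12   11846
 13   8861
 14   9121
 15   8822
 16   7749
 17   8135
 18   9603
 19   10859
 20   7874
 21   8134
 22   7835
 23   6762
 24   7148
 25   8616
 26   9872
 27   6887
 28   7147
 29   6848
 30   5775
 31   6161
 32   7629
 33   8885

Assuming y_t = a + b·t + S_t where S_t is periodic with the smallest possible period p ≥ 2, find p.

7

First differences y_{t+1} − y_t: -1073, 386, 1468, 1256, -2985, 260, -299, -1073, 386, 1468, 1256, -2985, 260, -299, -1073, 386, …
The difference pattern repeats every 7 terms and not for any smaller step, so p = 7.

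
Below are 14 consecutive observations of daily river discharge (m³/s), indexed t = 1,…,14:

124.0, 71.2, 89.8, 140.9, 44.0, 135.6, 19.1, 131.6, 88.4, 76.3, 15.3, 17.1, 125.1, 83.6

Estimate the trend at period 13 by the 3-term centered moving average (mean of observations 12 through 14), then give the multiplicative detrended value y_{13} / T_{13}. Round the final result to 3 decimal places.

1.662

Trend T_13 = (17.1 + 125.1 + 83.6) / 3 = 225.8/3 = 75.26667
Ratio to trend: 125.1 / 75.26667 = 1.662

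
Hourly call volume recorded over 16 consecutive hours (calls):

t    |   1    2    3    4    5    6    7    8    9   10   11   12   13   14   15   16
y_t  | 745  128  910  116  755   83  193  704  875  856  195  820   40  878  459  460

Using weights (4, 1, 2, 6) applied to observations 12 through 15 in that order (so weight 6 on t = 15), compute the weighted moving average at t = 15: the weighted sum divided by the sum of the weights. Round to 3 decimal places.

602.308

Weighted sum: 4·820 + 1·40 + 2·878 + 6·459 = 3280 + 40 + 1756 + 2754 = 7830
Weight total: 4 + 1 + 2 + 6 = 13
WMA = 7830 / 13 = 602.308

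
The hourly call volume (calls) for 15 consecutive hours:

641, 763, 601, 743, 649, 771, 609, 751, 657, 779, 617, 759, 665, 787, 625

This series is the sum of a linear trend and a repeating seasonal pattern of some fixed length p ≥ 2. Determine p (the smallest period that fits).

4

First differences y_{t+1} − y_t: 122, -162, 142, -94, 122, -162, 142, -94, 122, -162, …
The difference pattern repeats every 4 terms and not for any smaller step, so p = 4.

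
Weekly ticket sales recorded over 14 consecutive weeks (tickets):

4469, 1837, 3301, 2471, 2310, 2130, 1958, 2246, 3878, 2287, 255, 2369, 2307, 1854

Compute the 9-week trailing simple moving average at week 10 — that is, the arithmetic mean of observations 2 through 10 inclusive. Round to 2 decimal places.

Sum of periods 2–10: 1837 + 3301 + 2471 + 2310 + 2130 + 1958 + 2246 + 3878 + 2287 = 22418
Divide by 9: 22418 / 9 = 2490.89

2490.89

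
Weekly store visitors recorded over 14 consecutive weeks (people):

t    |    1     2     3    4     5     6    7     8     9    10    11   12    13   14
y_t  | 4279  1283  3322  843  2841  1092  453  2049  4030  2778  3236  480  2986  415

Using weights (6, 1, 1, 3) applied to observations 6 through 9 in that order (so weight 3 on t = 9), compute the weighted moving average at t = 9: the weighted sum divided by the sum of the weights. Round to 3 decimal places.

1922.182

Weighted sum: 6·1092 + 1·453 + 1·2049 + 3·4030 = 6552 + 453 + 2049 + 12090 = 21144
Weight total: 6 + 1 + 1 + 3 = 11
WMA = 21144 / 11 = 1922.182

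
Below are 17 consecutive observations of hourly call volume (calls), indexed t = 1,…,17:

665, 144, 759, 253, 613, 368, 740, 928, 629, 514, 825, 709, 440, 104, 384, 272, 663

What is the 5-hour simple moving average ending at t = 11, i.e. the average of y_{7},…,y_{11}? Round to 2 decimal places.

Sum of periods 7–11: 740 + 928 + 629 + 514 + 825 = 3636
Divide by 5: 3636 / 5 = 727.20

727.20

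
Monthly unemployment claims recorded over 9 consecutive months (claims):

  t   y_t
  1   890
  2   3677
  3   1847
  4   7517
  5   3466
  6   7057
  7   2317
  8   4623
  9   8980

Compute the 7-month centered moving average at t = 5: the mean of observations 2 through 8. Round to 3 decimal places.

4357.714

Sum of periods 2–8: 3677 + 1847 + 7517 + 3466 + 7057 + 2317 + 4623 = 30504
Divide by 7: 30504 / 7 = 4357.714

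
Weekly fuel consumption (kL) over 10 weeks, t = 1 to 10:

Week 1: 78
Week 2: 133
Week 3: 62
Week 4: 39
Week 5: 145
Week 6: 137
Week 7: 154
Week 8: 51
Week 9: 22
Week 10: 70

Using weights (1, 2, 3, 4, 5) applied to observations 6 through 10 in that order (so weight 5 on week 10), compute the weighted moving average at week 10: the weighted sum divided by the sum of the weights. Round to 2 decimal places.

69.07

Weighted sum: 1·137 + 2·154 + 3·51 + 4·22 + 5·70 = 137 + 308 + 153 + 88 + 350 = 1036
Weight total: 1 + 2 + 3 + 4 + 5 = 15
WMA = 1036 / 15 = 69.07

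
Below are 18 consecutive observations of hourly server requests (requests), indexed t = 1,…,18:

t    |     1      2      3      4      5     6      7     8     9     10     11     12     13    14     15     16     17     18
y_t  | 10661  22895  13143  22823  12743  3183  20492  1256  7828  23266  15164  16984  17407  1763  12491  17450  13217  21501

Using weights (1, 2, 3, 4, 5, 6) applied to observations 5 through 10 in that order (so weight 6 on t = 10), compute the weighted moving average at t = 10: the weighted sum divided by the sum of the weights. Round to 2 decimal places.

Weighted sum: 1·12743 + 2·3183 + 3·20492 + 4·1256 + 5·7828 + 6·23266 = 12743 + 6366 + 61476 + 5024 + 39140 + 139596 = 264345
Weight total: 1 + 2 + 3 + 4 + 5 + 6 = 21
WMA = 264345 / 21 = 12587.86

12587.86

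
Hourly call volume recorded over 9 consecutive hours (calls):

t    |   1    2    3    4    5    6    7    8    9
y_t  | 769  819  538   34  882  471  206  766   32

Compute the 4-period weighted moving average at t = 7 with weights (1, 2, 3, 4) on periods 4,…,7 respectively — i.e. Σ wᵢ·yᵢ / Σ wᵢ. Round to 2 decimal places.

403.50

Weighted sum: 1·34 + 2·882 + 3·471 + 4·206 = 34 + 1764 + 1413 + 824 = 4035
Weight total: 1 + 2 + 3 + 4 = 10
WMA = 4035 / 10 = 403.50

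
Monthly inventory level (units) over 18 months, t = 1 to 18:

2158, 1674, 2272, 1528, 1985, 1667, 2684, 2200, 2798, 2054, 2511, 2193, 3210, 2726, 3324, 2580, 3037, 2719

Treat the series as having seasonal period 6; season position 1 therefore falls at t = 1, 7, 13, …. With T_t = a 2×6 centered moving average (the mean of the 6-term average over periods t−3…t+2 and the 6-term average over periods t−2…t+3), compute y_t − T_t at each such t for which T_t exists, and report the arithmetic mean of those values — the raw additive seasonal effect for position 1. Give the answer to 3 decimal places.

496.500

Season position 1 occurs at t = 7, 13 (where T_t is defined).
t=7: T_7 = 2187.50000; y_7 − T_7 = 2684 − 2187.50000 = 496.50000
t=13: T_13 = 2713.50000; y_13 − T_13 = 3210 − 2713.50000 = 496.50000
Mean deviation: (496.50000 + 496.50000) / 2 = 496.500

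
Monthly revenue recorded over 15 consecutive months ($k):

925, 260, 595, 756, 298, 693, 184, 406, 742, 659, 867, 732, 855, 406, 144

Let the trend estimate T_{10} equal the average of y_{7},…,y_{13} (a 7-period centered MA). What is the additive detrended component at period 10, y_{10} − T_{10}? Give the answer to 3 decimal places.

24.000

Trend T_10 = (184 + 406 + 742 + 659 + 867 + 732 + 855) / 7 = 4445/7 = 635.00000
Detrended value: 659 − 635.00000 = 24.000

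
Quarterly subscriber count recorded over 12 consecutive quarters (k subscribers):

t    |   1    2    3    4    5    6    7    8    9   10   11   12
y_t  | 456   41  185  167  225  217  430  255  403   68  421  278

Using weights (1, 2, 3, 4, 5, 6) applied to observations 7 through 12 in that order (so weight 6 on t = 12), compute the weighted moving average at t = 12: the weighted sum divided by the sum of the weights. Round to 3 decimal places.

Weighted sum: 1·430 + 2·255 + 3·403 + 4·68 + 5·421 + 6·278 = 430 + 510 + 1209 + 272 + 2105 + 1668 = 6194
Weight total: 1 + 2 + 3 + 4 + 5 + 6 = 21
WMA = 6194 / 21 = 294.952

294.952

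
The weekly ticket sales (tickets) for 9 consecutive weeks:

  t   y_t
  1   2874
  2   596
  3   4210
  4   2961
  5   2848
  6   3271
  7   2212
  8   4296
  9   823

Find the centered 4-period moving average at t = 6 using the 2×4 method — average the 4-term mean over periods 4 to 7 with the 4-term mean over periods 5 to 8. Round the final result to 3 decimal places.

2989.875

Sum over 4–7: 2961 + 2848 + 3271 + 2212 = 11292
Sum over 5–8: 2848 + 3271 + 2212 + 4296 = 12627
CMA at t=6 = (11292 + 12627) / (2·4) = 23919 / 8 = 2989.875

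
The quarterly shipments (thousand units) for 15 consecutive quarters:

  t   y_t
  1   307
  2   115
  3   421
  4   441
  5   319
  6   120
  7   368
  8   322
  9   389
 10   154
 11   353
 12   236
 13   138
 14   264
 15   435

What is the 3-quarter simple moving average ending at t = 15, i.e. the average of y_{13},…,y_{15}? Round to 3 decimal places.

Sum of periods 13–15: 138 + 264 + 435 = 837
Divide by 3: 837 / 3 = 279.000

279.000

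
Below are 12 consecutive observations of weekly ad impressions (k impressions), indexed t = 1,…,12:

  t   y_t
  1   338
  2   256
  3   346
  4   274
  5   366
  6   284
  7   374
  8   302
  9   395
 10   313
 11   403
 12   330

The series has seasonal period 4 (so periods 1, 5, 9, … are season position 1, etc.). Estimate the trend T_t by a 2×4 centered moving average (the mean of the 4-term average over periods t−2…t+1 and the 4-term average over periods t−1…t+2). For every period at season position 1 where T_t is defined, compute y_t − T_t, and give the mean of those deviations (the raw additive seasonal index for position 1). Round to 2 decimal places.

Season position 1 occurs at t = 5, 9 (where T_t is defined).
t=5: T_5 = 321.0000; y_5 − T_5 = 366 − 321.0000 = 45.0000
t=9: T_9 = 349.6250; y_9 − T_9 = 395 − 349.6250 = 45.3750
Mean deviation: (45.0000 + 45.3750) / 2 = 45.19

45.19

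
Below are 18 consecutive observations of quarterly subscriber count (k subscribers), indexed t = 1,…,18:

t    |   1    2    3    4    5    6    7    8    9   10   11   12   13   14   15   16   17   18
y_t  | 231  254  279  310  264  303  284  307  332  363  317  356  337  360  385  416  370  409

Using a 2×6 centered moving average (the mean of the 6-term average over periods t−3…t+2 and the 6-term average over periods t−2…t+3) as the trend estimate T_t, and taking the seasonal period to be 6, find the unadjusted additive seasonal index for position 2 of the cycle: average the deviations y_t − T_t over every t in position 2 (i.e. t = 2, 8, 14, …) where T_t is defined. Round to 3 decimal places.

-6.250

Season position 2 occurs at t = 8, 14 (where T_t is defined).
t=8: T_8 = 313.25000; y_8 − T_8 = 307 − 313.25000 = -6.25000
t=14: T_14 = 366.25000; y_14 − T_14 = 360 − 366.25000 = -6.25000
Mean deviation: (-6.25000 + -6.25000) / 2 = -6.250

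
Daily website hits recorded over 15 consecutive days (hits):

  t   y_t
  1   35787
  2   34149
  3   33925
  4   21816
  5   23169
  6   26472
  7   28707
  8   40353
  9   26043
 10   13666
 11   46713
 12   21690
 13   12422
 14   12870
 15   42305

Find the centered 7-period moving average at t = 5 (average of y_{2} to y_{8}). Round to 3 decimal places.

Sum of periods 2–8: 34149 + 33925 + 21816 + 23169 + 26472 + 28707 + 40353 = 208591
Divide by 7: 208591 / 7 = 29798.714

29798.714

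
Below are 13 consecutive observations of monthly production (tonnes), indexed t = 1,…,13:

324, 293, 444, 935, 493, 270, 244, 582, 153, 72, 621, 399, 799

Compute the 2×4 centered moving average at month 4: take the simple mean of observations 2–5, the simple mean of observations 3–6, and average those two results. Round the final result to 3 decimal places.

538.375

Sum over 2–5: 293 + 444 + 935 + 493 = 2165
Sum over 3–6: 444 + 935 + 493 + 270 = 2142
CMA at t=4 = (2165 + 2142) / (2·4) = 4307 / 8 = 538.375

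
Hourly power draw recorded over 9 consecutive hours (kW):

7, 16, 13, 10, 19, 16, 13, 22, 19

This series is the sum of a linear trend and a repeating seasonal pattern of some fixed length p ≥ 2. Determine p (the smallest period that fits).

3

First differences y_{t+1} − y_t: 9, -3, -3, 9, -3, -3, 9, -3, …
The difference pattern repeats every 3 terms and not for any smaller step, so p = 3.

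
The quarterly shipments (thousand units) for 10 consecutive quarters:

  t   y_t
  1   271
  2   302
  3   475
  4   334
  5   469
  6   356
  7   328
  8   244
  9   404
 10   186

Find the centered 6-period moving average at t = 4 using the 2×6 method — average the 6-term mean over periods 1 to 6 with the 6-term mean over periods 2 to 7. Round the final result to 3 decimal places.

Sum over 1–6: 271 + 302 + 475 + 334 + 469 + 356 = 2207
Sum over 2–7: 302 + 475 + 334 + 469 + 356 + 328 = 2264
CMA at t=4 = (2207 + 2264) / (2·6) = 4471 / 12 = 372.583

372.583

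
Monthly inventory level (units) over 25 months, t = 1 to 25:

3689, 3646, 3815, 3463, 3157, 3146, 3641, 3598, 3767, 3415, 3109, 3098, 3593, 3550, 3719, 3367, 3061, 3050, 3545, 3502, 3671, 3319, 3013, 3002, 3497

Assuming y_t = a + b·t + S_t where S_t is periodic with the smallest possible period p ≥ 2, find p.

First differences y_{t+1} − y_t: -43, 169, -352, -306, -11, 495, -43, 169, -352, -306, -11, 495, -43, 169, …
The difference pattern repeats every 6 terms and not for any smaller step, so p = 6.

6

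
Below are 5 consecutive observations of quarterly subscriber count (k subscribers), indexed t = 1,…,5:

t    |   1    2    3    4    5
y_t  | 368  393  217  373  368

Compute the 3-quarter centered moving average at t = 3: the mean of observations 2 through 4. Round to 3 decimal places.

Sum of periods 2–4: 393 + 217 + 373 = 983
Divide by 3: 983 / 3 = 327.667

327.667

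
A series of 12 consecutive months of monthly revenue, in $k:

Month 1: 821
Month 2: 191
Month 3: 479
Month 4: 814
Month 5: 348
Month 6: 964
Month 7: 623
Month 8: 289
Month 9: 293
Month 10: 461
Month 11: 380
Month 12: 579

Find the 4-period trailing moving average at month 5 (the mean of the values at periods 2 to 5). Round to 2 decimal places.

458.00

Sum of periods 2–5: 191 + 479 + 814 + 348 = 1832
Divide by 4: 1832 / 4 = 458.00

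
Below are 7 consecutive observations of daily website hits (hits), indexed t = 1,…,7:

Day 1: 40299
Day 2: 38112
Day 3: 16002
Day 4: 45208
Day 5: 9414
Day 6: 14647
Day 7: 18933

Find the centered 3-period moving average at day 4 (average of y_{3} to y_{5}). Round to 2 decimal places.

Sum of periods 3–5: 16002 + 45208 + 9414 = 70624
Divide by 3: 70624 / 3 = 23541.33

23541.33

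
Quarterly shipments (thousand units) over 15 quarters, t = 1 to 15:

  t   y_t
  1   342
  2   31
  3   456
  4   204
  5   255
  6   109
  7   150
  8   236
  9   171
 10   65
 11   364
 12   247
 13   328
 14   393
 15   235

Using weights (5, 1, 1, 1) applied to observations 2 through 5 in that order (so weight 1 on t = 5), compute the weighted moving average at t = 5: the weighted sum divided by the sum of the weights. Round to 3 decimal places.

133.750

Weighted sum: 5·31 + 1·456 + 1·204 + 1·255 = 155 + 456 + 204 + 255 = 1070
Weight total: 5 + 1 + 1 + 1 = 8
WMA = 1070 / 8 = 133.750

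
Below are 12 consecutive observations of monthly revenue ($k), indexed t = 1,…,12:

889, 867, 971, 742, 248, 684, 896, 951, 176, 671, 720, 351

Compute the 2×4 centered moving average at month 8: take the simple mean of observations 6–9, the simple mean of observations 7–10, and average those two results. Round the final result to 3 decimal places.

Sum over 6–9: 684 + 896 + 951 + 176 = 2707
Sum over 7–10: 896 + 951 + 176 + 671 = 2694
CMA at t=8 = (2707 + 2694) / (2·4) = 5401 / 8 = 675.125

675.125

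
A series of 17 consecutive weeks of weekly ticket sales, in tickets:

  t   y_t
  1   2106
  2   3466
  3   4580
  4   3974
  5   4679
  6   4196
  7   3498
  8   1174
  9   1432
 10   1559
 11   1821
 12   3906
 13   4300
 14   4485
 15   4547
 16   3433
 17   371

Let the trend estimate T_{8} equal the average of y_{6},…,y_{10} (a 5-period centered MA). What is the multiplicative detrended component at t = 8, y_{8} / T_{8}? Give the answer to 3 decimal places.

0.495

Trend T_8 = (4196 + 3498 + 1174 + 1432 + 1559) / 5 = 11859/5 = 2371.80000
Ratio to trend: 1174 / 2371.80000 = 0.495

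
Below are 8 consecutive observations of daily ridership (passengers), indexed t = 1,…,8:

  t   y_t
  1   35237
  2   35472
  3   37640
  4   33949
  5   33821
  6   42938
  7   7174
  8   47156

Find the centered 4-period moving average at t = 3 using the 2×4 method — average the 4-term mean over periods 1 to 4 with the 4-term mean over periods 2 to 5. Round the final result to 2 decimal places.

Sum over 1–4: 35237 + 35472 + 37640 + 33949 = 142298
Sum over 2–5: 35472 + 37640 + 33949 + 33821 = 140882
CMA at t=3 = (142298 + 140882) / (2·4) = 283180 / 8 = 35397.50

35397.50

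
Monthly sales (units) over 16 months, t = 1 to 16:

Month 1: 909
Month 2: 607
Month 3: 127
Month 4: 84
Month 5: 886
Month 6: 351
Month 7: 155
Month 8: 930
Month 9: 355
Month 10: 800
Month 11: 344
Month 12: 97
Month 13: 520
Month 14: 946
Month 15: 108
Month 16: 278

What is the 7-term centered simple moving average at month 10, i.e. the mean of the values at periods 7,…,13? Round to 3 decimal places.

457.286

Sum of periods 7–13: 155 + 930 + 355 + 800 + 344 + 97 + 520 = 3201
Divide by 7: 3201 / 7 = 457.286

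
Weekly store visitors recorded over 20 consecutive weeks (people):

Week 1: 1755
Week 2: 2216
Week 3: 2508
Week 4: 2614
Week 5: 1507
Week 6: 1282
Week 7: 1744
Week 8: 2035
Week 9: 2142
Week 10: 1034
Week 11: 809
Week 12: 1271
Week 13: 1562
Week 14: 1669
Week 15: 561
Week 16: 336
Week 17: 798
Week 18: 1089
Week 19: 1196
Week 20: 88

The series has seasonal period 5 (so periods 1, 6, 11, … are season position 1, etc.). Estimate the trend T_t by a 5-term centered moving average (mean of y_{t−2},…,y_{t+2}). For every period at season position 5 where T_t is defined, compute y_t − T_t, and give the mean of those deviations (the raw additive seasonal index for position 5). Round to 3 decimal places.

Season position 5 occurs at t = 5, 10, 15 (where T_t is defined).
t=5: T_5 = 1931.00000; y_5 − T_5 = 1507 − 1931.00000 = -424.00000
t=10: T_10 = 1458.20000; y_10 − T_10 = 1034 − 1458.20000 = -424.20000
t=15: T_15 = 985.20000; y_15 − T_15 = 561 − 985.20000 = -424.20000
Mean deviation: (-424.00000 + -424.20000 + -424.20000) / 3 = -424.133

-424.133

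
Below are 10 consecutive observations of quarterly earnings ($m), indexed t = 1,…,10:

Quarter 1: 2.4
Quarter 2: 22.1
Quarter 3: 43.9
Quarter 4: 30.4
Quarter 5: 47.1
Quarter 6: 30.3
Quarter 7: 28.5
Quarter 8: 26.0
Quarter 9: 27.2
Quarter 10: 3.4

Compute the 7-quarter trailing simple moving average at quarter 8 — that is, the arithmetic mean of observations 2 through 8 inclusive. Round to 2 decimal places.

Sum of periods 2–8: 22.1 + 43.9 + 30.4 + 47.1 + 30.3 + 28.5 + 26.0 = 228.3
Divide by 7: 228.3 / 7 = 32.61

32.61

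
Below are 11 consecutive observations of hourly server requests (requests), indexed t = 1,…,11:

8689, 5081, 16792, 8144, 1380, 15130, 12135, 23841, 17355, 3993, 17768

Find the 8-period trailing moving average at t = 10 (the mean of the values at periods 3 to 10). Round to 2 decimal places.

Sum of periods 3–10: 16792 + 8144 + 1380 + 15130 + 12135 + 23841 + 17355 + 3993 = 98770
Divide by 8: 98770 / 8 = 12346.25

12346.25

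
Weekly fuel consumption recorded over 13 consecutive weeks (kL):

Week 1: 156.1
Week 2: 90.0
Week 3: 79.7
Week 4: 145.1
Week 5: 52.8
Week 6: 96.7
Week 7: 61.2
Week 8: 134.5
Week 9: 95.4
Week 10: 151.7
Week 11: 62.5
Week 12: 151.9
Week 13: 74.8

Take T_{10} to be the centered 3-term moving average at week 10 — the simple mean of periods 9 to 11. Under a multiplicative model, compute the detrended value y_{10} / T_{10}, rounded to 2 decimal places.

1.47

Trend T_10 = (95.4 + 151.7 + 62.5) / 3 = 309.6/3 = 103.2000
Ratio to trend: 151.7 / 103.2000 = 1.47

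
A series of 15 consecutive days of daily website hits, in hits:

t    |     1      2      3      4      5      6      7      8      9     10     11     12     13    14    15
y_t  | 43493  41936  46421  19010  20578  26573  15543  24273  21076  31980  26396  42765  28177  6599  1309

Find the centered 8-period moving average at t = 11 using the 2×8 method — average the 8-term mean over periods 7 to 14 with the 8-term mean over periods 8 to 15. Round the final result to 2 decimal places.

Sum over 7–14: 15543 + 24273 + 21076 + 31980 + 26396 + 42765 + 28177 + 6599 = 196809
Sum over 8–15: 24273 + 21076 + 31980 + 26396 + 42765 + 28177 + 6599 + 1309 = 182575
CMA at t=11 = (196809 + 182575) / (2·8) = 379384 / 16 = 23711.50

23711.50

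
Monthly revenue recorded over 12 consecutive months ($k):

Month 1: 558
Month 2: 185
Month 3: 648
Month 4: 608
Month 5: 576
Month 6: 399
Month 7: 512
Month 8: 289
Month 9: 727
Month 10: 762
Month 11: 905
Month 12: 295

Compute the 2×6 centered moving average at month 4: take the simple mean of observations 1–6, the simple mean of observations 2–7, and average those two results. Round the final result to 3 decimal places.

491.833

Sum over 1–6: 558 + 185 + 648 + 608 + 576 + 399 = 2974
Sum over 2–7: 185 + 648 + 608 + 576 + 399 + 512 = 2928
CMA at t=4 = (2974 + 2928) / (2·6) = 5902 / 12 = 491.833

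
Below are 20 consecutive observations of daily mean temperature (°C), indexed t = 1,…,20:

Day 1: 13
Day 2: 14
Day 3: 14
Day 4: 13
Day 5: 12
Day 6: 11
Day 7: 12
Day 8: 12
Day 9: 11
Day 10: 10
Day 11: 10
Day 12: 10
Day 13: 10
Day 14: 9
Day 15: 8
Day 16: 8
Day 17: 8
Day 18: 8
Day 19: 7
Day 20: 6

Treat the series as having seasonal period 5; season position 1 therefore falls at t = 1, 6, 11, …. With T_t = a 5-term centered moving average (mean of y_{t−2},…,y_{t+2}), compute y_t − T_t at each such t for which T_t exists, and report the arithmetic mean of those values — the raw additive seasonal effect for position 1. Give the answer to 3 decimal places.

Season position 1 occurs at t = 6, 11, 16 (where T_t is defined).
t=6: T_6 = 12.00000; y_6 − T_6 = 11 − 12.00000 = -1.00000
t=11: T_11 = 10.20000; y_11 − T_11 = 10 − 10.20000 = -0.20000
t=16: T_16 = 8.20000; y_16 − T_16 = 8 − 8.20000 = -0.20000
Mean deviation: (-1.00000 + -0.20000 + -0.20000) / 3 = -0.467

-0.467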